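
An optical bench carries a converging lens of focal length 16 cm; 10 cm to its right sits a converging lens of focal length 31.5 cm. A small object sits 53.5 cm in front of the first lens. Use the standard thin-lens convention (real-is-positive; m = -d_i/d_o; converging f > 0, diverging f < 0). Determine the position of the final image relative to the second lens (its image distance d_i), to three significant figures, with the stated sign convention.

First lens: d_i1 = 1/(1/16 - 1/53.5) = 22.827 cm.
Since 22.827 cm > 10 cm, the first image lies past the second lens and serves as a virtual object: d_o2 = L - d_i1 = -12.827 cm.
Second lens: d_i2 = 1/(1/31.5 - 1/(-12.827)) = 9.115 cm.

9.12 cm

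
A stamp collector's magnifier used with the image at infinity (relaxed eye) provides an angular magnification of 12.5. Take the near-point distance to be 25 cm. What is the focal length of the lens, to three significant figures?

For the image at infinity, M = D/f.
f = D/M = 25/12.5 = 2.000 cm.

2.00 cm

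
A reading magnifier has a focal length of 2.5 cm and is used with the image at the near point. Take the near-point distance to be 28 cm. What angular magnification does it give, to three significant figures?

M = 1 + D/f = 1 + 28/2.5 = 12.200.

12.2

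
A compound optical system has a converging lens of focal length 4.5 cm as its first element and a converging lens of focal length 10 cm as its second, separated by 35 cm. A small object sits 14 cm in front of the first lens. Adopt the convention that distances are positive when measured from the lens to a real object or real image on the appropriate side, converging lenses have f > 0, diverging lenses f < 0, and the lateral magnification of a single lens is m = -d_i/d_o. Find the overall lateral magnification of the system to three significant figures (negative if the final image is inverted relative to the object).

Lens 1: 1/d_i1 = 1/f_1 - 1/d_o1 = 1/4.5 - 1/14 = 0.15079 cm^-1, so d_i1 = 6.632 cm.
m_1 = -(6.632)/14 = -0.4737.
That image sits 28.368 cm in front of the second lens, so d_o2 = 28.368 cm.
Lens 2: 1/d_i2 = 1/f_2 - 1/d_o2 = 1/10 - 1/(28.368) = 0.06475 cm^-1, so d_i2 = 15.444 cm.
m_2 = -(15.444)/(28.368) = -0.5444.
Total m = m_1 x m_2 = (-0.4737)(-0.5444) = 0.2579.

0.258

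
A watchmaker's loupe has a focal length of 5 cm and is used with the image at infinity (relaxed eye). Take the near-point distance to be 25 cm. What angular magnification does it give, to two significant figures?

5.0

M = D/f = 25/5 = 5.000.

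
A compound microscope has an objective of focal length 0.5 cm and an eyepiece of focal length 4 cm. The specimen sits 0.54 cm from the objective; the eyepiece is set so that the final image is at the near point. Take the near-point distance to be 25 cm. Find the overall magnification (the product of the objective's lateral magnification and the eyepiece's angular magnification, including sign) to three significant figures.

-90.6

Objective: 1/d_i = 1/f_obj - 1/d_o = 1/0.5 - 1/0.54 = 0.14815 cm^-1, so d_i = 6.750 cm.
m_obj = -d_i/d_o = -6.750/0.54 = -12.500.
Eyepiece angular magnification (image at near point): M_eye = 1 + D/f_e = 1 + 25/4 = 7.250.
Overall M = m_obj x M_eye = (-12.500)(7.250) = -90.62.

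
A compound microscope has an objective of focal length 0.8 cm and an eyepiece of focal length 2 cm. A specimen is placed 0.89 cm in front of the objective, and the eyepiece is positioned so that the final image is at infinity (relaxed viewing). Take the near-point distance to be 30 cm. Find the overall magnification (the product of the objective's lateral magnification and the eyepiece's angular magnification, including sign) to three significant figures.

-133

Objective: 1/d_i = 1/f_obj - 1/d_o = 1/0.8 - 1/0.89 = 0.12640 cm^-1, so d_i = 7.911 cm.
m_obj = -d_i/d_o = -7.911/0.89 = -8.889.
Eyepiece angular magnification (image at infinity): M_eye = D/f_e = 30/2 = 15.000.
Overall M = m_obj x M_eye = (-8.889)(15.000) = -133.33.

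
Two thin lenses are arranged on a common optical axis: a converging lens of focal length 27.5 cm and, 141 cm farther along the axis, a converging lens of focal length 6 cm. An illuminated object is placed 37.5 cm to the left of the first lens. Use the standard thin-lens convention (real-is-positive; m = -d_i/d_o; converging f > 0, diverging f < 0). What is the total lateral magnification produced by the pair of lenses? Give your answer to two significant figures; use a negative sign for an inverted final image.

0.52

Lens 1: 1/d_i1 = 1/f_1 - 1/d_o1 = 1/27.5 - 1/37.5 = 0.00970 cm^-1, so d_i1 = 103.125 cm.
m_1 = -(103.125)/37.5 = -2.7500.
The intermediate image is 103.125 cm to the right of lens 1, so d_o2 = L - d_i1 = 141 - 103.125 = 37.875 cm.
Lens 2: 1/d_i2 = 1/f_2 - 1/d_o2 = 1/6 - 1/(37.875) = 0.14026 cm^-1, so d_i2 = 7.129 cm.
m_2 = -(7.129)/(37.875) = -0.1882.
The system's lateral magnification is m_1 m_2 = (-2.7500)(-0.1882) = 0.5176.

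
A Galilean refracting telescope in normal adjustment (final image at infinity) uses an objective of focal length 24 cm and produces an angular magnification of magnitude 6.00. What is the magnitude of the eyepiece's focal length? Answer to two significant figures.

|M| = f_obj/|f_eye|, so |f_eye| = f_obj/|M| = 24/6.0 = 4.000 cm.
(The eyepiece is diverging, so its signed focal length is -4.000 cm.)

4.0 cm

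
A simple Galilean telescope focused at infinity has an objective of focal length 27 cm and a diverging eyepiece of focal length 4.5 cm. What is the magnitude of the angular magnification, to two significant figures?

|M| = f_obj/|f_eye| = 27/4.5 = 6.000.

6.0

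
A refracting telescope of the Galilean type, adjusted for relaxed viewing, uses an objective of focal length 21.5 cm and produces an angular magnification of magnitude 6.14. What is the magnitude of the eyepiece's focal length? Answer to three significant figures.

|M| = f_obj/|f_eye|, so |f_eye| = f_obj/|M| = 21.5/6.14 = 3.502 cm.
(The eyepiece is diverging, so its signed focal length is -3.502 cm.)

3.50 cm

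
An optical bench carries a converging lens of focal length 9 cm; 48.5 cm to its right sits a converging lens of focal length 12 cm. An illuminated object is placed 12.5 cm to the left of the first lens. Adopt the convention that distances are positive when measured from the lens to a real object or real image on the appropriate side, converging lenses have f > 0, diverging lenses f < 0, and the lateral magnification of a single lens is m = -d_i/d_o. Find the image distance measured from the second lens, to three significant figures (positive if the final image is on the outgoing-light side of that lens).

Lens 1: 1/d_i1 = 1/f_1 - 1/d_o1 = 1/9 - 1/12.5 = 0.03111 cm^-1, so d_i1 = 32.143 cm.
Object distance for lens 2: d_o2 = 48.5 - 32.143 = 16.357 cm.
Lens 2: 1/d_i2 = 1/f_2 - 1/d_o2 = 1/12 - 1/(16.357) = 0.02220 cm^-1, so d_i2 = 45.049 cm.

45.0 cm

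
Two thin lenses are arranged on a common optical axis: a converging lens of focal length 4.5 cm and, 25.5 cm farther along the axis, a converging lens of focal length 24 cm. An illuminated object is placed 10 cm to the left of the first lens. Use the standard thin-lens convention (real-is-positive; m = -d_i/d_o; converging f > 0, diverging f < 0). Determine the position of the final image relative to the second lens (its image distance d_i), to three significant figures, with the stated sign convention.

Applying the thin-lens equation to the first lens, 1/4.5 = 1/10 + 1/d_i1, which gives d_i1 = 8.182 cm.
Object distance for lens 2: d_o2 = 25.5 - 8.182 = 17.318 cm.
Applying the thin-lens equation again with f_2 = 24 cm and d_o2 = 17.318 cm gives d_i2 = -62.204 cm.

-62.2 cm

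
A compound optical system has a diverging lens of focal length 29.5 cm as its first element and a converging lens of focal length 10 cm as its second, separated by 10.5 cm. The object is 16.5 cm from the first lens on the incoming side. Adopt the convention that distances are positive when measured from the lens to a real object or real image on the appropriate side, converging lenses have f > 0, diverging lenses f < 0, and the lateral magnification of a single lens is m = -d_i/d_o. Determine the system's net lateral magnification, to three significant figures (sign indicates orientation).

Applying the thin-lens equation to the first lens, 1/(-29.5) = 1/16.5 + 1/d_i1, which gives d_i1 = -10.582 cm.
Its lateral magnification is m_1 = -d_i1/d_o1 = -(-10.582)/16.5 = 0.6413.
The intermediate image is virtual, 10.582 cm to the left of lens 1, so d_o2 = L - d_i1 = 10.5 - (-10.582) = 21.082 cm.
Applying the thin-lens equation again with f_2 = 10 cm and d_o2 = 21.082 cm gives d_i2 = 19.024 cm.
m_2 = -(19.024)/(21.082) = -0.9024.
Overall magnification: m = m_1 m_2 = -0.5787.

-0.579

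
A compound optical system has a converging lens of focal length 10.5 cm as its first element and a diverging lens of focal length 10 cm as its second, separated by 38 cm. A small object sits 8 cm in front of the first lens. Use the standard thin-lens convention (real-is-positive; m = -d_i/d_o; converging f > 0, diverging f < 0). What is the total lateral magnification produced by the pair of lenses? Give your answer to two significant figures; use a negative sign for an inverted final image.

Applying the thin-lens equation to the first lens, 1/10.5 = 1/8 + 1/d_i1, which gives d_i1 = -33.600 cm.
Its lateral magnification is m_1 = -d_i1/d_o1 = -(-33.600)/8 = 4.2000.
With d_i1 < 0 the first image is virtual and lies on the object side; the object distance for lens 2 is d_o2 = 38 - (-33.600) = 71.600 cm.
Applying the thin-lens equation again with f_2 = -10 cm and d_o2 = 71.600 cm gives d_i2 = -8.775 cm.
m_2 = -(-8.775)/(71.600) = 0.1225.
Total m = m_1 x m_2 = (4.2000)(0.1225) = 0.5147.

0.51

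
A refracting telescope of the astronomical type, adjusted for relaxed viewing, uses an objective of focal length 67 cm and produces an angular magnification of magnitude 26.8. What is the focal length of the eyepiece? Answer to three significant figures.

|M| = f_obj/f_eye, so f_eye = f_obj/|M| = 67/26.8 = 2.500 cm.

2.50 cm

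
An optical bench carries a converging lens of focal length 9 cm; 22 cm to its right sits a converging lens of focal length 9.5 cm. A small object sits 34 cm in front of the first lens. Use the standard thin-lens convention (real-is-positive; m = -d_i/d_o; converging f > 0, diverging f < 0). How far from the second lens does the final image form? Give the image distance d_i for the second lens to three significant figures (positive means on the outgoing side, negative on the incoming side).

357 cm

Applying the thin-lens equation to the first lens, 1/9 = 1/34 + 1/d_i1, which gives d_i1 = 12.240 cm.
The intermediate image is 12.240 cm to the right of lens 1, so d_o2 = L - d_i1 = 22 - 12.240 = 9.760 cm.
Applying the thin-lens equation again with f_2 = 9.5 cm and d_o2 = 9.760 cm gives d_i2 = 356.615 cm.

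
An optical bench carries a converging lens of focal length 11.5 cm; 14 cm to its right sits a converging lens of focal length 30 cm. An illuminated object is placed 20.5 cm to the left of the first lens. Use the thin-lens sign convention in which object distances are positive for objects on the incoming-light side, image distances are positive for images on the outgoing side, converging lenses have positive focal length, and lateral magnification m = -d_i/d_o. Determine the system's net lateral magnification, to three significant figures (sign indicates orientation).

-0.908

Lens 1: 1/d_i1 = 1/f_1 - 1/d_o1 = 1/11.5 - 1/20.5 = 0.03818 cm^-1, so d_i1 = 26.194 cm.
m_1 = -(26.194)/20.5 = -1.2778.
This image would form 26.194 cm past lens 1, i.e. 12.194 cm beyond lens 2, so it is a virtual object for lens 2: d_o2 = 14 - 26.194 = -12.194 cm.
Lens 2: 1/d_i2 = 1/f_2 - 1/d_o2 = 1/30 - 1/(-12.194) = 0.11534 cm^-1, so d_i2 = 8.670 cm.
m_2 = -(8.670)/(-12.194) = 0.7110.
The system's lateral magnification is m_1 m_2 = (-1.2778)(0.7110) = -0.9085.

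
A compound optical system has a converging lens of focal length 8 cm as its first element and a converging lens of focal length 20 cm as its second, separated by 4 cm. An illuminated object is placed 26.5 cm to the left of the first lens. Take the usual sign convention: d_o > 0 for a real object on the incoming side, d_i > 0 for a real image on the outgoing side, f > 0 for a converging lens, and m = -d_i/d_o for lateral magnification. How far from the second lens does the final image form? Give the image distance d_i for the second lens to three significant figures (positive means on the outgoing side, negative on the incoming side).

5.43 cm

Applying the thin-lens equation to the first lens, 1/8 = 1/26.5 + 1/d_i1, which gives d_i1 = 11.459 cm.
Since 11.459 cm > 4 cm, the first image lies past the second lens and serves as a virtual object: d_o2 = L - d_i1 = -7.459 cm.
Applying the thin-lens equation again with f_2 = 20 cm and d_o2 = -7.459 cm gives d_i2 = 5.433 cm.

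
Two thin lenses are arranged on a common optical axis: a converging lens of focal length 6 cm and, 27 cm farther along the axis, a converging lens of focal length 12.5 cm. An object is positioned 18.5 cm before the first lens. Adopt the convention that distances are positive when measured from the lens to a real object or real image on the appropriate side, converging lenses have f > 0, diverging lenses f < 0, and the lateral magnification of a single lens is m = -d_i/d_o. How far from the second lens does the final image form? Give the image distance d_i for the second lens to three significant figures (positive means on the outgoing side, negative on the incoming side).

Lens 1: 1/d_i1 = 1/f_1 - 1/d_o1 = 1/6 - 1/18.5 = 0.11261 cm^-1, so d_i1 = 8.880 cm.
Object distance for lens 2: d_o2 = 27 - 8.880 = 18.120 cm.
Lens 2: 1/d_i2 = 1/f_2 - 1/d_o2 = 1/12.5 - 1/(18.120) = 0.02481 cm^-1, so d_i2 = 40.302 cm.

40.3 cm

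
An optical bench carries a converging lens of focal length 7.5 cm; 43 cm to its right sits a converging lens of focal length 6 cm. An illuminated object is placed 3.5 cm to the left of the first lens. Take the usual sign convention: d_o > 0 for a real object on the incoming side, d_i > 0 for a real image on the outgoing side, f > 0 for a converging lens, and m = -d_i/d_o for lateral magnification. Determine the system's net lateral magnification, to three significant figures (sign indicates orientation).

-0.258

First lens: d_i1 = 1/(1/7.5 - 1/3.5) = -6.563 cm.
m_1 = -(-6.563)/3.5 = 1.8750.
The intermediate image is virtual, 6.563 cm to the left of lens 1, so d_o2 = L - d_i1 = 43 - (-6.563) = 49.562 cm.
Second lens: d_i2 = 1/(1/6 - 1/(49.562)) = 6.826 cm.
m_2 = -(6.826)/(49.562) = -0.1377.
Total m = m_1 x m_2 = (1.8750)(-0.1377) = -0.2582.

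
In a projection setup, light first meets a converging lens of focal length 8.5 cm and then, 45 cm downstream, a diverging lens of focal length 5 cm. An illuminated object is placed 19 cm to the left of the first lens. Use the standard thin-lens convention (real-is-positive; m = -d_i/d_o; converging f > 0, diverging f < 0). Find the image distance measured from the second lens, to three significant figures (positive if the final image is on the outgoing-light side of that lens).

First lens: d_i1 = 1/(1/8.5 - 1/19) = 15.381 cm.
Object distance for lens 2: d_o2 = 45 - 15.381 = 29.619 cm.
Second lens: d_i2 = 1/(1/(-5) - 1/(29.619)) = -4.278 cm.

-4.28 cm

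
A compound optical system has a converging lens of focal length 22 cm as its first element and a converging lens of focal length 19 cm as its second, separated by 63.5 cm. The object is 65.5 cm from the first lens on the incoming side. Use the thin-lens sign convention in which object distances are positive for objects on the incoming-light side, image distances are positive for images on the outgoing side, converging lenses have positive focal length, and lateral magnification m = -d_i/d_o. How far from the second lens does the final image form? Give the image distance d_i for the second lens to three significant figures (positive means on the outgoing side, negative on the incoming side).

Applying the thin-lens equation to the first lens, 1/22 = 1/65.5 + 1/d_i1, which gives d_i1 = 33.126 cm.
The intermediate image is 33.126 cm to the right of lens 1, so d_o2 = L - d_i1 = 63.5 - 33.126 = 30.374 cm.
Applying the thin-lens equation again with f_2 = 19 cm and d_o2 = 30.374 cm gives d_i2 = 50.740 cm.

50.7 cm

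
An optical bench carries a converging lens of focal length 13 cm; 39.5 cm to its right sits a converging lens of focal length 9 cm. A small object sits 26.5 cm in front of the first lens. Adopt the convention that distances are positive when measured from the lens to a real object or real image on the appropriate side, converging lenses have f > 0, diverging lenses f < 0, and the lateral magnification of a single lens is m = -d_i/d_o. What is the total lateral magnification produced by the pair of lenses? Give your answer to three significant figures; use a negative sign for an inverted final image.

Lens 1: 1/d_i1 = 1/f_1 - 1/d_o1 = 1/13 - 1/26.5 = 0.03919 cm^-1, so d_i1 = 25.519 cm.
m_1 = -(25.519)/26.5 = -0.9630.
The intermediate image is 25.519 cm to the right of lens 1, so d_o2 = L - d_i1 = 39.5 - 25.519 = 13.981 cm.
Lens 2: 1/d_i2 = 1/f_2 - 1/d_o2 = 1/9 - 1/(13.981) = 0.03959 cm^-1, so d_i2 = 25.260 cm.
m_2 = -(25.260)/(13.981) = -1.8067.
Overall magnification: m = m_1 m_2 = 1.7398.

1.74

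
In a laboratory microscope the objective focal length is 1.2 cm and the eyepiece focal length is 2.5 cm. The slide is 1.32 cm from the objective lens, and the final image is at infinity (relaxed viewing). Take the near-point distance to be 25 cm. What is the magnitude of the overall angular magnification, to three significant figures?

100

Objective: 1/d_i = 1/f_obj - 1/d_o = 1/1.2 - 1/1.32 = 0.07576 cm^-1, so d_i = 13.200 cm.
m_obj = -d_i/d_o = -13.200/1.32 = -10.000.
Eyepiece angular magnification (image at infinity): M_eye = D/f_e = 25/2.5 = 10.000.
Overall M = m_obj x M_eye = (-10.000)(10.000) = -100.00.
|M| = 100.00.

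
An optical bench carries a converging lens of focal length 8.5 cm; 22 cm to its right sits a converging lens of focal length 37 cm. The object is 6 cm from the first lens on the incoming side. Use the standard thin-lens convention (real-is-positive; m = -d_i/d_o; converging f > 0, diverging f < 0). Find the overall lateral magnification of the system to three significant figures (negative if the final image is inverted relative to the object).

Applying the thin-lens equation to the first lens, 1/8.5 = 1/6 + 1/d_i1, which gives d_i1 = -20.400 cm.
Its lateral magnification is m_1 = -d_i1/d_o1 = -(-20.400)/6 = 3.4000.
With d_i1 < 0 the first image is virtual and lies on the object side; the object distance for lens 2 is d_o2 = 22 - (-20.400) = 42.400 cm.
Applying the thin-lens equation again with f_2 = 37 cm and d_o2 = 42.400 cm gives d_i2 = 290.519 cm.
m_2 = -(290.519)/(42.400) = -6.8519.
Total m = m_1 x m_2 = (3.4000)(-6.8519) = -23.2963.

-23.3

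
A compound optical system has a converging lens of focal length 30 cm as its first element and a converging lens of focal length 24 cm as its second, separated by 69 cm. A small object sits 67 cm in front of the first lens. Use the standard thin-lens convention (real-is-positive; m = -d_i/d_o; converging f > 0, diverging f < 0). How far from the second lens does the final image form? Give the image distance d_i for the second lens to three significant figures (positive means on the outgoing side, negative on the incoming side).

-37.8 cm

Lens 1: 1/d_i1 = 1/f_1 - 1/d_o1 = 1/30 - 1/67 = 0.01841 cm^-1, so d_i1 = 54.324 cm.
The intermediate image is 54.324 cm to the right of lens 1, so d_o2 = L - d_i1 = 69 - 54.324 = 14.676 cm.
Lens 2: 1/d_i2 = 1/f_2 - 1/d_o2 = 1/24 - 1/(14.676) = -0.02647 cm^-1, so d_i2 = -37.774 cm.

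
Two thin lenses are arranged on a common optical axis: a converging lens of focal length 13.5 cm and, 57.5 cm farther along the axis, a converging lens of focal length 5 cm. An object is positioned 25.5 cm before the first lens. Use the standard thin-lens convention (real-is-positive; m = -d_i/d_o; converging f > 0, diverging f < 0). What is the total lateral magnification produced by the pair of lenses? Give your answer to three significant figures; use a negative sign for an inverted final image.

0.236

Lens 1: 1/d_i1 = 1/f_1 - 1/d_o1 = 1/13.5 - 1/25.5 = 0.03486 cm^-1, so d_i1 = 28.688 cm.
m_1 = -(28.688)/25.5 = -1.1250.
That image sits 28.812 cm in front of the second lens, so d_o2 = 28.812 cm.
Lens 2: 1/d_i2 = 1/f_2 - 1/d_o2 = 1/5 - 1/(28.812) = 0.16529 cm^-1, so d_i2 = 6.050 cm.
m_2 = -(6.050)/(28.812) = -0.2100.
Total m = m_1 x m_2 = (-1.1250)(-0.2100) = 0.2362.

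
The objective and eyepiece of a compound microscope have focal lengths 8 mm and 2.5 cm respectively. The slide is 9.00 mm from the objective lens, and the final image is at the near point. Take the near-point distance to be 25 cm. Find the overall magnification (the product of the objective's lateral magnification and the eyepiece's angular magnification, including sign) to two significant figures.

-88

Convert to cm: f_obj = 8 mm = 0.8 cm; d_o = 9.00 mm = 0.90 cm.
Objective: 1/d_i = 1/f_obj - 1/d_o = 1/0.8 - 1/0.90 = 0.13889 cm^-1, so d_i = 7.200 cm.
m_obj = -d_i/d_o = -7.200/0.90 = -8.000.
Eyepiece angular magnification (image at near point): M_eye = 1 + D/f_e = 1 + 25/2.5 = 11.000.
Overall M = m_obj x M_eye = (-8.000)(11.000) = -88.00.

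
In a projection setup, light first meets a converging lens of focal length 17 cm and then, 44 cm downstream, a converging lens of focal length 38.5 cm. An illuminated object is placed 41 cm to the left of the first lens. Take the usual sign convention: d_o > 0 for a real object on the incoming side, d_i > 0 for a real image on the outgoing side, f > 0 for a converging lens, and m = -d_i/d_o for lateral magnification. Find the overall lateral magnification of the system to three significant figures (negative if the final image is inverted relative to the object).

-1.16

First lens: d_i1 = 1/(1/17 - 1/41) = 29.042 cm.
m_1 = -(29.042)/41 = -0.7083.
Object distance for lens 2: d_o2 = 44 - 29.042 = 14.958 cm.
Second lens: d_i2 = 1/(1/38.5 - 1/(14.958)) = -24.463 cm.
m_2 = -(-24.463)/(14.958) = 1.6354.
Overall magnification: m = m_1 m_2 = -1.1584.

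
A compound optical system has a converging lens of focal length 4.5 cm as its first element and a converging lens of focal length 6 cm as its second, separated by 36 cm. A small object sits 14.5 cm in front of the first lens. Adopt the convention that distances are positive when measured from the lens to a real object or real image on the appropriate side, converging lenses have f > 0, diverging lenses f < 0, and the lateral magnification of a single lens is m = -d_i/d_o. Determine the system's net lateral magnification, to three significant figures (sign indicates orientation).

0.115

First lens: d_i1 = 1/(1/4.5 - 1/14.5) = 6.525 cm.
m_1 = -(6.525)/14.5 = -0.4500.
The intermediate image is 6.525 cm to the right of lens 1, so d_o2 = L - d_i1 = 36 - 6.525 = 29.475 cm.
Second lens: d_i2 = 1/(1/6 - 1/(29.475)) = 7.534 cm.
m_2 = -(7.534)/(29.475) = -0.2556.
The system's lateral magnification is m_1 m_2 = (-0.4500)(-0.2556) = 0.1150.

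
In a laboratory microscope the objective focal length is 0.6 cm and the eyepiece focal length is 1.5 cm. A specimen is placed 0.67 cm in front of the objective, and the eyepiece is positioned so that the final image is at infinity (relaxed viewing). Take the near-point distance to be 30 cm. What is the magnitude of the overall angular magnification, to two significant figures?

170

Objective: 1/d_i = 1/f_obj - 1/d_o = 1/0.6 - 1/0.67 = 0.17413 cm^-1, so d_i = 5.743 cm.
m_obj = -d_i/d_o = -5.743/0.67 = -8.571.
Eyepiece angular magnification (image at infinity): M_eye = D/f_e = 30/1.5 = 20.000.
Overall M = m_obj x M_eye = (-8.571)(20.000) = -171.43.
|M| = 171.43.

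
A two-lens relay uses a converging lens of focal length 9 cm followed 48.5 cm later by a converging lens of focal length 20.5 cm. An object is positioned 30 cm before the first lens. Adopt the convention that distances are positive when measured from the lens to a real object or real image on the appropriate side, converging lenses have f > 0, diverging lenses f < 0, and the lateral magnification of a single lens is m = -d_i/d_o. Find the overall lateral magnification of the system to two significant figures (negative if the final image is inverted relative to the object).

0.58

Lens 1: 1/d_i1 = 1/f_1 - 1/d_o1 = 1/9 - 1/30 = 0.07778 cm^-1, so d_i1 = 12.857 cm.
m_1 = -(12.857)/30 = -0.4286.
The intermediate image is 12.857 cm to the right of lens 1, so d_o2 = L - d_i1 = 48.5 - 12.857 = 35.643 cm.
Lens 2: 1/d_i2 = 1/f_2 - 1/d_o2 = 1/20.5 - 1/(35.643) = 0.02072 cm^-1, so d_i2 = 48.252 cm.
m_2 = -(48.252)/(35.643) = -1.3538.
The system's lateral magnification is m_1 m_2 = (-0.4286)(-1.3538) = 0.5802.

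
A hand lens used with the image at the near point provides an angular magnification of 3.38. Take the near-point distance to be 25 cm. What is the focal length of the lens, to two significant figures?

11 cm

For the image at the near point, M = 1 + D/f.
f = D/(M - 1) = 25/(3.38 - 1) = 10.504 cm.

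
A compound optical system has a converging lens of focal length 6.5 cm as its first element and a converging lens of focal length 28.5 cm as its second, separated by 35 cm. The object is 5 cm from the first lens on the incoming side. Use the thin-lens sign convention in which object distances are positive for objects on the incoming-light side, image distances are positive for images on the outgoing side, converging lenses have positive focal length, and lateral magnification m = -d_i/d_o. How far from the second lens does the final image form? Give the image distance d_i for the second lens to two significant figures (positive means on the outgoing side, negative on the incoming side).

First lens: d_i1 = 1/(1/6.5 - 1/5) = -21.667 cm.
The intermediate image is virtual, 21.667 cm to the left of lens 1, so d_o2 = L - d_i1 = 35 - (-21.667) = 56.667 cm.
Second lens: d_i2 = 1/(1/28.5 - 1/(56.667)) = 57.337 cm.

57 cm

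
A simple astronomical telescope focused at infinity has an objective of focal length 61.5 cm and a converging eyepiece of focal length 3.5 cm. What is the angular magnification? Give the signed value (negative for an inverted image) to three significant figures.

-17.6

M = -f_obj/f_eye = -61.5/(3.5) = -17.571.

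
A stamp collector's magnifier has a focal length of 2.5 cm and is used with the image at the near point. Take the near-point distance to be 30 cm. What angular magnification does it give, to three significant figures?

M = 1 + D/f = 1 + 30/2.5 = 13.000.

13.0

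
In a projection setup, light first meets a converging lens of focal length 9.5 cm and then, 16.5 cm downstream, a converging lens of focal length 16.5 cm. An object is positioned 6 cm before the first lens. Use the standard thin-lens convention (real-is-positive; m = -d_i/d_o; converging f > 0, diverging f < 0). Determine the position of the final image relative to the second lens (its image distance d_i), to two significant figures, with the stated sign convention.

33 cm

Lens 1: 1/d_i1 = 1/f_1 - 1/d_o1 = 1/9.5 - 1/6 = -0.06140 cm^-1, so d_i1 = -16.286 cm.
With d_i1 < 0 the first image is virtual and lies on the object side; the object distance for lens 2 is d_o2 = 16.5 - (-16.286) = 32.786 cm.
Lens 2: 1/d_i2 = 1/f_2 - 1/d_o2 = 1/16.5 - 1/(32.786) = 0.03010 cm^-1, so d_i2 = 33.217 cm.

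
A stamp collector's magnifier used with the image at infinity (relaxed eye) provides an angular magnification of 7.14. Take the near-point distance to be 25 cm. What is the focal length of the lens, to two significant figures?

3.5 cm

For the image at infinity, M = D/f.
f = D/M = 25/7.14 = 3.501 cm.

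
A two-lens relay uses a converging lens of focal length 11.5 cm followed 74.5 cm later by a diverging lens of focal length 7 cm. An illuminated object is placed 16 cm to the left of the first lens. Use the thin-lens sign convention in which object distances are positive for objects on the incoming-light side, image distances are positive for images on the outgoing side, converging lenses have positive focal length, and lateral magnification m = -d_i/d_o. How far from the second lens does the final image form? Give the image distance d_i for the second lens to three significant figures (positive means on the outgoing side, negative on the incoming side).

-5.79 cm

Applying the thin-lens equation to the first lens, 1/11.5 = 1/16 + 1/d_i1, which gives d_i1 = 40.889 cm.
The intermediate image is 40.889 cm to the right of lens 1, so d_o2 = L - d_i1 = 74.5 - 40.889 = 33.611 cm.
Applying the thin-lens equation again with f_2 = -7 cm and d_o2 = 33.611 cm gives d_i2 = -5.793 cm.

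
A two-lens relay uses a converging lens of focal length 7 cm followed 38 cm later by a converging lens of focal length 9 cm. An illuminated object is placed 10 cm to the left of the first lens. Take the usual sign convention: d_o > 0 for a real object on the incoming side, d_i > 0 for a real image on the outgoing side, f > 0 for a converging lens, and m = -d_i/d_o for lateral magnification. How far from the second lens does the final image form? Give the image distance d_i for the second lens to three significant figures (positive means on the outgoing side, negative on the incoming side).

First lens: d_i1 = 1/(1/7 - 1/10) = 23.333 cm.
That image sits 14.667 cm in front of the second lens, so d_o2 = 14.667 cm.
Second lens: d_i2 = 1/(1/9 - 1/(14.667)) = 23.294 cm.

23.3 cm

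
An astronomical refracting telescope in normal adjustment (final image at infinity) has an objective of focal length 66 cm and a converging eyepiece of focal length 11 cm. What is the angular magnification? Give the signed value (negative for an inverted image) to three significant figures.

-6.00

M = -f_obj/f_eye = -66/(11) = -6.000.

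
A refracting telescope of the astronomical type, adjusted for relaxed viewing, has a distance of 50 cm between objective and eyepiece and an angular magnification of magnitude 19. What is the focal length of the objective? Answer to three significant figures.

In normal adjustment the tube length equals f_obj + f_eye and |M| = f_obj/f_eye.
So f_obj = 19 f_eye and 19 f_eye + f_eye = 50 cm, giving f_eye = 50/20 = 2.500 cm and f_obj = 47.500 cm.

47.5 cm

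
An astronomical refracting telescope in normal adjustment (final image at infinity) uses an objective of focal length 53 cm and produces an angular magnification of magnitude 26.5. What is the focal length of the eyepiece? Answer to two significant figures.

2.0 cm

|M| = f_obj/f_eye, so f_eye = f_obj/|M| = 53/26.5 = 2.000 cm.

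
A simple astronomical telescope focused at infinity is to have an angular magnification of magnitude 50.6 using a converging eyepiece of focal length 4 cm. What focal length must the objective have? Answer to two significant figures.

|M| = f_obj/|f_eye|, so f_obj = |M| x |f_eye| = 50.6 x 4 = 202.400 cm.

200 cm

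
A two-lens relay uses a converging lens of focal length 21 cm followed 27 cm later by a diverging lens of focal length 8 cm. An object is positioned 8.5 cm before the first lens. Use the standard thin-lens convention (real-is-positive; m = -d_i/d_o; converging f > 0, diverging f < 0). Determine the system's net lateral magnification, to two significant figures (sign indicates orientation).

0.27

First lens: d_i1 = 1/(1/21 - 1/8.5) = -14.280 cm.
m_1 = -(-14.280)/8.5 = 1.6800.
The intermediate image is virtual, 14.280 cm to the left of lens 1, so d_o2 = L - d_i1 = 27 - (-14.280) = 41.280 cm.
Second lens: d_i2 = 1/(1/(-8) - 1/(41.280)) = -6.701 cm.
m_2 = -(-6.701)/(41.280) = 0.1623.
Overall magnification: m = m_1 m_2 = 0.2727.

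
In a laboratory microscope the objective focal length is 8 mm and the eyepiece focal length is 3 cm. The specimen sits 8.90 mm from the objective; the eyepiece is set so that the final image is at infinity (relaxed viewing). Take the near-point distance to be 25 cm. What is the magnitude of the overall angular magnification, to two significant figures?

74

Convert to cm: f_obj = 8 mm = 0.8 cm; d_o = 8.90 mm = 0.89 cm.
Objective: 1/d_i = 1/f_obj - 1/d_o = 1/0.8 - 1/0.89 = 0.12640 cm^-1, so d_i = 7.911 cm.
m_obj = -d_i/d_o = -7.911/0.89 = -8.889.
Eyepiece angular magnification (image at infinity): M_eye = D/f_e = 25/3 = 8.333.
Overall M = m_obj x M_eye = (-8.889)(8.333) = -74.07.
|M| = 74.07.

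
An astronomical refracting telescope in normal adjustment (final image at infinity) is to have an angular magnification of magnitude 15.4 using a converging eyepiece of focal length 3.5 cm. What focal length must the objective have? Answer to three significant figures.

53.9 cm

|M| = f_obj/|f_eye|, so f_obj = |M| x |f_eye| = 15.4 x 3.5 = 53.900 cm.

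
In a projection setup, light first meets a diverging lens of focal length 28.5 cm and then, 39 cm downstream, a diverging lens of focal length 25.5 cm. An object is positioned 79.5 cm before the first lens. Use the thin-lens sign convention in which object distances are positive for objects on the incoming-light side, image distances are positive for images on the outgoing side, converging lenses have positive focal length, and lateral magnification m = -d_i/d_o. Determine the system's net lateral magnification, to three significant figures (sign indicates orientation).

First lens: d_i1 = 1/(1/(-28.5) - 1/79.5) = -20.979 cm.
m_1 = -(-20.979)/79.5 = 0.2639.
With d_i1 < 0 the first image is virtual and lies on the object side; the object distance for lens 2 is d_o2 = 39 - (-20.979) = 59.979 cm.
Second lens: d_i2 = 1/(1/(-25.5) - 1/(59.979)) = -17.893 cm.
m_2 = -(-17.893)/(59.979) = 0.2983.
The system's lateral magnification is m_1 m_2 = (0.2639)(0.2983) = 0.0787.

0.0787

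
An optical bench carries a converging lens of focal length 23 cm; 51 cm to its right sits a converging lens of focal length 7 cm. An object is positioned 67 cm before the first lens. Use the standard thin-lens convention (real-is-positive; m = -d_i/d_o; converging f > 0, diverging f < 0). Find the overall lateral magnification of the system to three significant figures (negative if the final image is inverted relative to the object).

0.408

First lens: d_i1 = 1/(1/23 - 1/67) = 35.023 cm.
m_1 = -(35.023)/67 = -0.5227.
Object distance for lens 2: d_o2 = 51 - 35.023 = 15.977 cm.
Second lens: d_i2 = 1/(1/7 - 1/(15.977)) = 12.458 cm.
m_2 = -(12.458)/(15.977) = -0.7797.
Overall magnification: m = m_1 m_2 = 0.4076.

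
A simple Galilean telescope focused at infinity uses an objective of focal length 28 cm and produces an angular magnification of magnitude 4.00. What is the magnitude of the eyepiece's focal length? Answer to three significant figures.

|M| = f_obj/|f_eye|, so |f_eye| = f_obj/|M| = 28/4.0 = 7.000 cm.
(The eyepiece is diverging, so its signed focal length is -7.000 cm.)

7.00 cm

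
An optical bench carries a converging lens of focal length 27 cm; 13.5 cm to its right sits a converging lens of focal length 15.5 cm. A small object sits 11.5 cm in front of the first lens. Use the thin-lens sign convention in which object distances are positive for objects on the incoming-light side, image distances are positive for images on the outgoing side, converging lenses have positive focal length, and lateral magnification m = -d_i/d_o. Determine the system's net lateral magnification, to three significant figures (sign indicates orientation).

-1.50

Lens 1: 1/d_i1 = 1/f_1 - 1/d_o1 = 1/27 - 1/11.5 = -0.04992 cm^-1, so d_i1 = -20.032 cm.
m_1 = -(-20.032)/11.5 = 1.7419.
With d_i1 < 0 the first image is virtual and lies on the object side; the object distance for lens 2 is d_o2 = 13.5 - (-20.032) = 33.532 cm.
Lens 2: 1/d_i2 = 1/f_2 - 1/d_o2 = 1/15.5 - 1/(33.532) = 0.03469 cm^-1, so d_i2 = 28.823 cm.
m_2 = -(28.823)/(33.532) = -0.8596.
Total m = m_1 x m_2 = (1.7419)(-0.8596) = -1.4973.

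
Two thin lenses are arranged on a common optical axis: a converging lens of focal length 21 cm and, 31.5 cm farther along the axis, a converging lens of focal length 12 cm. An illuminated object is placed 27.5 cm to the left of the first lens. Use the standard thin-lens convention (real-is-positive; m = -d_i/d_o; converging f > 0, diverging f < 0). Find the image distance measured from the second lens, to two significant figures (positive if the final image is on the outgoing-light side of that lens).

9.9 cm

First lens: d_i1 = 1/(1/21 - 1/27.5) = 88.846 cm.
Since 88.846 cm > 31.5 cm, the first image lies past the second lens and serves as a virtual object: d_o2 = L - d_i1 = -57.346 cm.
Second lens: d_i2 = 1/(1/12 - 1/(-57.346)) = 9.923 cm.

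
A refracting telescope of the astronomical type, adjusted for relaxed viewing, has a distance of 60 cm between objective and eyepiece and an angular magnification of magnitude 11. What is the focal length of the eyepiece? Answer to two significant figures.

In normal adjustment the tube length equals f_obj + f_eye and |M| = f_obj/f_eye.
So f_obj = 11 f_eye and 11 f_eye + f_eye = 60 cm, giving f_eye = 60/12 = 5.000 cm and f_obj = 55.000 cm.

5.0 cm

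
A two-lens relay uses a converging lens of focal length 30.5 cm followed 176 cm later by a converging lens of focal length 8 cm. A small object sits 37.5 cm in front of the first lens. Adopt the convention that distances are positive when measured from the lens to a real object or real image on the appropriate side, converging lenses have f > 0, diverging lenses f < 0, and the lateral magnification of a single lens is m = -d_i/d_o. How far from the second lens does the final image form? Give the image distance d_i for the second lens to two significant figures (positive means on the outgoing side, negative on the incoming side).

22 cm

Lens 1: 1/d_i1 = 1/f_1 - 1/d_o1 = 1/30.5 - 1/37.5 = 0.00612 cm^-1, so d_i1 = 163.393 cm.
The intermediate image is 163.393 cm to the right of lens 1, so d_o2 = L - d_i1 = 176 - 163.393 = 12.607 cm.
Lens 2: 1/d_i2 = 1/f_2 - 1/d_o2 = 1/8 - 1/(12.607) = 0.04568 cm^-1, so d_i2 = 21.891 cm.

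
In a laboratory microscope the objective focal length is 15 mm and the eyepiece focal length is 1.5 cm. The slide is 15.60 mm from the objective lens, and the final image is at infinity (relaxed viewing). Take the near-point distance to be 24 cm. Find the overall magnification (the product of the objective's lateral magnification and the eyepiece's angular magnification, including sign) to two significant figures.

-400

Convert to cm: f_obj = 15 mm = 1.5 cm; d_o = 15.60 mm = 1.56 cm.
Objective: 1/d_i = 1/f_obj - 1/d_o = 1/1.5 - 1/1.56 = 0.02564 cm^-1, so d_i = 39.000 cm.
m_obj = -d_i/d_o = -39.000/1.56 = -25.000.
Eyepiece angular magnification (image at infinity): M_eye = D/f_e = 24/1.5 = 16.000.
Overall M = m_obj x M_eye = (-25.000)(16.000) = -400.00.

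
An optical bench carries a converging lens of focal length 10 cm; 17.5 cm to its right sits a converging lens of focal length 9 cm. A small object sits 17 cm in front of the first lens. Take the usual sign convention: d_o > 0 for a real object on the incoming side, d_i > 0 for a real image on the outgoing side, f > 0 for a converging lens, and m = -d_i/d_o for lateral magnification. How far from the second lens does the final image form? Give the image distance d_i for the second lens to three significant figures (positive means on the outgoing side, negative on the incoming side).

3.87 cm

Applying the thin-lens equation to the first lens, 1/10 = 1/17 + 1/d_i1, which gives d_i1 = 24.286 cm.
This image would form 24.286 cm past lens 1, i.e. 6.786 cm beyond lens 2, so it is a virtual object for lens 2: d_o2 = 17.5 - 24.286 = -6.786 cm.
Applying the thin-lens equation again with f_2 = 9 cm and d_o2 = -6.786 cm gives d_i2 = 3.869 cm.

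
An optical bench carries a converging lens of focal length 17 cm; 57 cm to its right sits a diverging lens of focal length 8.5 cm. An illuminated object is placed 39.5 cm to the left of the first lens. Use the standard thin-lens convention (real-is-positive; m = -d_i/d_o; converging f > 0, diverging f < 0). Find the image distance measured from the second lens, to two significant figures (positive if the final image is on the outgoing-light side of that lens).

-6.5 cm

Applying the thin-lens equation to the first lens, 1/17 = 1/39.5 + 1/d_i1, which gives d_i1 = 29.844 cm.
Object distance for lens 2: d_o2 = 57 - 29.844 = 27.156 cm.
Applying the thin-lens equation again with f_2 = -8.5 cm and d_o2 = 27.156 cm gives d_i2 = -6.474 cm.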